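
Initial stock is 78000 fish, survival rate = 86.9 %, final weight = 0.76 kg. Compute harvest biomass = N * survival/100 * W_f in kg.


Survivors = 78000 * 86.9/100 = 67782 fish
Harvest biomass = survivors * W_f = 67782 * 0.76 = 51514.32 kg

51514.32 kg


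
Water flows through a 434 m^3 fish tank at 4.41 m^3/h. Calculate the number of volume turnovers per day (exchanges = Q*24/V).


Daily flow volume = 4.41 m^3/h * 24 h = 105.84 m^3/day
Exchanges = daily flow / tank volume = 105.84 / 434 = 0.243871 exchanges/day

0.243871 exchanges/day


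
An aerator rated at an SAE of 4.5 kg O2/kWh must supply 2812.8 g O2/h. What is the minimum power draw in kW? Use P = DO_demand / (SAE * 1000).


SAE in g O2/kWh = 4.5 * 1000 = 4500 g/kWh
P = DO_demand / SAE_g = 2812.8 / 4500 = 0.625067 kW

0.625067 kW


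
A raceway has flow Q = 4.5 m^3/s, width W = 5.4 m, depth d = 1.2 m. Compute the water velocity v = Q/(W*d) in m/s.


Cross-sectional area = W * d = 5.4 * 1.2 = 6.48 m^2
Velocity = Q / A = 4.5 / 6.48 = 0.694444 m/s

0.694444 m/s


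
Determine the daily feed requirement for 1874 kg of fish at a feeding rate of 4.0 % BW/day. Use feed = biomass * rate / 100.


Feeding rate fraction = 4.0% / 100 = 0.04
Daily feed = 1874 kg * 0.04 = 74.96 kg/day

74.96 kg/day


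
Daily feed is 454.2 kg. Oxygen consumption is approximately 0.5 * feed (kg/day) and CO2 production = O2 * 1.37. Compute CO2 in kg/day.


O2 = 454.2 * 0.5 = 227.1
CO2 = 227.1 * 1.37 = 311.127

311.127 kg/day


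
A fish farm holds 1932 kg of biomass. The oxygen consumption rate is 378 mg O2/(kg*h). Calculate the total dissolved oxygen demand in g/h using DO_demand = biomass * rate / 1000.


Total O2 consumption (mg/h) = 1932 kg * 378 mg/(kg*h) = 730296 mg/h
Convert to g/h: 730296 / 1000 = 730.296 g/h

730.296 g/h


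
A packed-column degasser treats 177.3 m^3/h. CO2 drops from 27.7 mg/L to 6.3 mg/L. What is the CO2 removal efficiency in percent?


CO2_out / CO2_in = 6.3 / 27.7 = 0.22743682
Fraction remaining = 0.22743682
efficiency = (1 - 0.22743682) * 100 = 77.2563 %

77.2563 %


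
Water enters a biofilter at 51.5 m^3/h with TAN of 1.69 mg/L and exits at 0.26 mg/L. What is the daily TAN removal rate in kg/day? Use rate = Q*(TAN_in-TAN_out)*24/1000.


Concentration drop: TAN_in - TAN_out = 1.69 - 0.26 = 1.43 mg/L
Hourly TAN removed = Q * dTAN = 51.5 m^3/h * 1.43 mg/L = 73.645 g/h  (m^3/h * mg/L = g/h)
Daily TAN removed = 73.645 * 24 = 1767.48 g/day
Convert to kg/day: 1767.48 / 1000 = 1.76748 kg/day

1.76748 kg/day


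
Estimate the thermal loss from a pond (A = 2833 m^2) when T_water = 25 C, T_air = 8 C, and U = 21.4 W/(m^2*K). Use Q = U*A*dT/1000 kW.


Temperature difference dT = 25 - 8 = 17 K
Heat loss (W) = U * A * dT = 21.4 * 2833 * 17 = 1030645.4 W
Convert to kW: 1030645.4 / 1000 = 1030.6454 kW

1030.6454 kW


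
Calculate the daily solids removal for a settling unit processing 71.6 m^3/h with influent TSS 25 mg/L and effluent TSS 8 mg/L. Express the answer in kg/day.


Concentration drop: TSS_in - TSS_out = 25 - 8 = 17 mg/L
Hourly solids removed = Q * dTSS = 71.6 m^3/h * 17 mg/L = 1217.2 g/h  (m^3/h * mg/L = g/h)
Daily solids removed = 1217.2 * 24 = 29212.8 g/day
Convert g to kg: 29212.8 / 1000 = 29.2128 kg/day

29.2128 kg/day


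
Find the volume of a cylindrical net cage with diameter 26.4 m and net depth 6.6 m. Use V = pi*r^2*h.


r = d/2 = 26.4/2 = 13.2 m
Base area = pi*r^2 = pi*13.2^2 = 547.3911 m^2
Volume = 547.3911 * 6.6 = 3612.78 m^3

3612.78 m^3


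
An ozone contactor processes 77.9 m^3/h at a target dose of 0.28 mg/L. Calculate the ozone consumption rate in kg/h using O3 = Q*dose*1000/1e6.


O3 demand (mg/h) = Q * dose * 1000 = 77.9 * 0.28 * 1000 = 21812 mg/h
Convert mg to kg: 21812 / 1e6 = 0.021812 kg/h

0.021812 kg/h


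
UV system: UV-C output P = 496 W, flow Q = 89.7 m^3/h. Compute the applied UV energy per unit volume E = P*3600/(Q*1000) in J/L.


Energy delivered per hour = 496 W * 3600 s = 1785600 J/h
Volume treated per hour = 89.7 m^3/h * 1000 = 89700 L/h
dose = 1785600 / 89700 = 19.9064 J/L

19.9064 J/L


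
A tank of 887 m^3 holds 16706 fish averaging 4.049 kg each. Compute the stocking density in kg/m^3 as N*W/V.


Total biomass = 16706 fish * 4.049 kg = 67642.594 kg
Density = total biomass / volume = 67642.594 / 887 = 76.26 kg/m^3

76.26 kg/m^3


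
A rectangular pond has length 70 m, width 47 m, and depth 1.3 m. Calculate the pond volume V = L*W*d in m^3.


Base area = L * W = 70 * 47 = 3290 m^2
Volume = area * depth = 3290 * 1.3 = 4277 m^3

4277 m^3


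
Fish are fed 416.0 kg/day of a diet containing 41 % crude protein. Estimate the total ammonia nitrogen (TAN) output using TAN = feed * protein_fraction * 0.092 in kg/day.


Protein in feed = 416.0 * 41/100 = 170.56 kg/day
TAN = protein * 0.092 = 170.56 * 0.092 = 15.69152 kg/day

15.69152 kg/day


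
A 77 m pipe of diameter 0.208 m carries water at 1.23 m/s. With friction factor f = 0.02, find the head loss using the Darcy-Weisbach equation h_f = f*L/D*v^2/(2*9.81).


v^2 = 1.23^2 = 1.5129 m^2/s^2
L/D = 77/0.208 = 370.19231
h_f = f*(L/D)*v^2/(2g) = 0.02 * 370.19231 * 1.5129 / 19.62 = 0.570911 m

0.570911 m


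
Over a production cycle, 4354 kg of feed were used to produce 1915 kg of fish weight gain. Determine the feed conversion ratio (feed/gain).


FCR = feed consumed / weight gained
FCR = 4354 kg / 1915 kg = 2.27363

2.27363


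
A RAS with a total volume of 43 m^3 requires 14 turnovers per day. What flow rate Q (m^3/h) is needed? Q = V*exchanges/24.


Daily recirculation volume = 43 m^3 * 14 = 602 m^3/day
Flow rate Q = daily volume / 24 h = 602 / 24 = 25.0833 m^3/h

25.0833 m^3/h


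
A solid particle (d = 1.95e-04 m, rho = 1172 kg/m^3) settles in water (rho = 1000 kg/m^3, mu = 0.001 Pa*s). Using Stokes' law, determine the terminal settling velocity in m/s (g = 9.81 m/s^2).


Density difference: rho_p - rho_f = 1172 - 1000 = 172 kg/m^3
d^2 = (1.95e-04)^2 = 3.8025e-08 m^2
Numerator = (rho_p - rho_f) * g * d^2 = 172 * 9.81 * 3.8025e-08 = 6.4160343e-05
Denominator = 18 * mu = 18 * 0.001 = 0.018
v_s = 6.4160343e-05 / 0.018 = 0.00356446 m/s
Check: Re = rho_f * v_s * d / mu = 1000 * 0.00356446 * 1.95e-04 / 0.001 = 0.695 < 1, so Stokes' law applies.

0.00356446 m/s


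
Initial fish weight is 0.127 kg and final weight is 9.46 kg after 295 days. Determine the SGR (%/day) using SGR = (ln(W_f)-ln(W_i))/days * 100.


ln(W_f) = ln(9.46) = 2.2470724
ln(W_i) = ln(0.127) = -2.0635682
ln(W_f) - ln(W_i) = 2.2470724 - -2.0635682 = 4.3106406
SGR = 4.3106406 / 295 * 100 = 1.46123 %/day

1.46123 %/day


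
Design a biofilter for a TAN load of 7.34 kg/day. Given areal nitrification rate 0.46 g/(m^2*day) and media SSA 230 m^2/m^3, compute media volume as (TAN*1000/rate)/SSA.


A = 7.34*1000 / 0.46 = 15956.522 m^2
V = 15956.522 / 230 = 69.3762

69.3762 m^3


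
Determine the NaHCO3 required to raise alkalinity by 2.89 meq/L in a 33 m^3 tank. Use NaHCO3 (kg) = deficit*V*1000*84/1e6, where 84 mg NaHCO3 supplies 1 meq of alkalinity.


Tank volume in L = 33 m^3 * 1000 = 33000 L
Total meq required = 2.89 meq/L * 33000 L = 95370 meq
NaHCO3 mass = 95370 meq * 84 mg/meq / 1e6 = 8.01108 kg

8.01108 kg


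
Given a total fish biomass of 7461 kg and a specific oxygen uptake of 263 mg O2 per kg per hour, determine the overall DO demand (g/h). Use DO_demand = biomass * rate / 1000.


Total O2 consumption (mg/h) = 7461 kg * 263 mg/(kg*h) = 1962243 mg/h
Convert to g/h: 1962243 / 1000 = 1962.243 g/h

1962.243 g/h


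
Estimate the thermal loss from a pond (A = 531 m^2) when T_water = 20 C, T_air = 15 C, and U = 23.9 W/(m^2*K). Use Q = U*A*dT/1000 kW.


Temperature difference dT = 20 - 15 = 5 K
Heat loss (W) = U * A * dT = 23.9 * 531 * 5 = 63454.5 W
Convert to kW: 63454.5 / 1000 = 63.4545 kW

63.4545 kW


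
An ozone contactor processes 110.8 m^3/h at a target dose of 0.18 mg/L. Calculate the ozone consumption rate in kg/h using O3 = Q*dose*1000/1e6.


O3 demand (mg/h) = Q * dose * 1000 = 110.8 * 0.18 * 1000 = 19944 mg/h
Convert mg to kg: 19944 / 1e6 = 0.019944 kg/h

0.019944 kg/h


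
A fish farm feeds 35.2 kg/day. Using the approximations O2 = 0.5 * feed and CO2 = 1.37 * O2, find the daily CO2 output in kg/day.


O2 = 35.2 * 0.5 = 17.6
CO2 = 17.6 * 1.37 = 24.112

24.112 kg/day


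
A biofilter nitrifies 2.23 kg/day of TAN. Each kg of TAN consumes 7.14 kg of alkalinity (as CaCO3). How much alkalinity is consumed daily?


Alkalinity factor: 7.14 kg CaCO3 consumed per kg TAN nitrified
alk = 2.23 kg TAN * 7.14 = 15.9222 kg CaCO3/day

15.9222 kg CaCO3/day


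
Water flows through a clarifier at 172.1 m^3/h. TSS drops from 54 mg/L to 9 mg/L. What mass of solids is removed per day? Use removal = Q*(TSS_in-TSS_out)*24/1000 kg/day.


Concentration drop: TSS_in - TSS_out = 54 - 9 = 45 mg/L
Hourly solids removed = Q * dTSS = 172.1 m^3/h * 45 mg/L = 7744.5 g/h  (m^3/h * mg/L = g/h)
Daily solids removed = 7744.5 * 24 = 185868 g/day
Convert g to kg: 185868 / 1000 = 185.868 kg/day

185.868 kg/day


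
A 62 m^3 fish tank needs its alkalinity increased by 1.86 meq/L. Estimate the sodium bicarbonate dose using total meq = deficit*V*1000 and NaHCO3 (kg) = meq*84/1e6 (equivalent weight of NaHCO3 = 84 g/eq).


Tank volume in L = 62 m^3 * 1000 = 62000 L
Total meq required = 1.86 meq/L * 62000 L = 115320 meq
NaHCO3 mass = 115320 meq * 84 mg/meq / 1e6 = 9.68688 kg

9.68688 kg


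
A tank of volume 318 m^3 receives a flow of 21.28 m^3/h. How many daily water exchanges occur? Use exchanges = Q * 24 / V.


Daily flow volume = 21.28 m^3/h * 24 h = 510.72 m^3/day
Exchanges = daily flow / tank volume = 510.72 / 318 = 1.60604 exchanges/day

1.60604 exchanges/day


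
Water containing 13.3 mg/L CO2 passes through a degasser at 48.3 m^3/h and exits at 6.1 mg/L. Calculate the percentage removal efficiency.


CO2_out / CO2_in = 6.1 / 13.3 = 0.45864662
Fraction remaining = 0.45864662
efficiency = (1 - 0.45864662) * 100 = 54.1353 %

54.1353 %


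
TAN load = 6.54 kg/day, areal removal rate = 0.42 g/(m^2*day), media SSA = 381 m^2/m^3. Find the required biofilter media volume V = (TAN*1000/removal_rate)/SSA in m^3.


A = 6.54*1000 / 0.42 = 15571.429 m^2
V = 15571.429 / 381 = 40.8699

40.8699 m^3


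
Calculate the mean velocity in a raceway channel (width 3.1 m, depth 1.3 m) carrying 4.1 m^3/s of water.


Cross-sectional area = W * d = 3.1 * 1.3 = 4.03 m^2
Velocity = Q / A = 4.1 / 4.03 = 1.01737 m/s

1.01737 m/s


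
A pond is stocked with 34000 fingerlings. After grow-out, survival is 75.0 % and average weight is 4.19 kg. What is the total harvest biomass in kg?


Survivors = 34000 * 75.0/100 = 25500 fish
Harvest biomass = survivors * W_f = 25500 * 4.19 = 106845 kg

106845 kg


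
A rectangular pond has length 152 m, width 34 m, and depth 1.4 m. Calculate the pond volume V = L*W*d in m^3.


Base area = L * W = 152 * 34 = 5168 m^2
Volume = area * depth = 5168 * 1.4 = 7235.2 m^3

7235.2 m^3


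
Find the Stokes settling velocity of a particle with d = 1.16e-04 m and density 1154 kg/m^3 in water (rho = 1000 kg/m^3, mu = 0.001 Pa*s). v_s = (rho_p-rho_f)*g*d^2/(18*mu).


Density difference: rho_p - rho_f = 1154 - 1000 = 154 kg/m^3
d^2 = (1.16e-04)^2 = 1.3456e-08 m^2
Numerator = (rho_p - rho_f) * g * d^2 = 154 * 9.81 * 1.3456e-08 = 2.0328517e-05
Denominator = 18 * mu = 18 * 0.001 = 0.018
v_s = 2.0328517e-05 / 0.018 = 0.00112936 m/s
Check: Re = rho_f * v_s * d / mu = 1000 * 0.00112936 * 1.16e-04 / 0.001 = 0.131 < 1, so Stokes' law applies.

0.00112936 m/s


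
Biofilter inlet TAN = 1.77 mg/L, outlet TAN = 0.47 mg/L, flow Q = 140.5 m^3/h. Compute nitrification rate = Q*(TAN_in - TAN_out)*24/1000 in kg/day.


Concentration drop: TAN_in - TAN_out = 1.77 - 0.47 = 1.3 mg/L
Hourly TAN removed = Q * dTAN = 140.5 m^3/h * 1.3 mg/L = 182.65 g/h  (m^3/h * mg/L = g/h)
Daily TAN removed = 182.65 * 24 = 4383.6 g/day
Convert to kg/day: 4383.6 / 1000 = 4.3836 kg/day

4.3836 kg/day


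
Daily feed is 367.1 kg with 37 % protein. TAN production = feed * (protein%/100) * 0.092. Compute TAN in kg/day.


Protein in feed = 367.1 * 37/100 = 135.827 kg/day
TAN = protein * 0.092 = 135.827 * 0.092 = 12.496084 kg/day

12.496084 kg/day


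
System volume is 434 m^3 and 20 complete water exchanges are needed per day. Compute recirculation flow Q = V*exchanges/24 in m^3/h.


Daily recirculation volume = 434 m^3 * 20 = 8680 m^3/day
Flow rate Q = daily volume / 24 h = 8680 / 24 = 361.667 m^3/h

361.667 m^3/h


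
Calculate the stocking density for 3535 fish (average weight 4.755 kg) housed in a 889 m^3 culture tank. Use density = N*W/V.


Total biomass = 3535 fish * 4.755 kg = 16808.925 kg
Density = total biomass / volume = 16808.925 / 889 = 18.9077 kg/m^3

18.9077 kg/m^3


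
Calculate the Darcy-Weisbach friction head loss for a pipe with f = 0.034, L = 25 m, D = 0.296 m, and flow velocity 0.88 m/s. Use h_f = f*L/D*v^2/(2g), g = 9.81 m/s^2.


v^2 = 0.88^2 = 0.7744 m^2/s^2
L/D = 25/0.296 = 84.459459
h_f = f*(L/D)*v^2/(2g) = 0.034 * 84.459459 * 0.7744 / 19.62 = 0.113343 m

0.113343 m


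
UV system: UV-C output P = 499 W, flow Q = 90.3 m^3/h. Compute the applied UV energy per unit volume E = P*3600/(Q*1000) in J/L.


Energy delivered per hour = 499 W * 3600 s = 1796400 J/h
Volume treated per hour = 90.3 m^3/h * 1000 = 90300 L/h
dose = 1796400 / 90300 = 19.8937 J/L

19.8937 J/L


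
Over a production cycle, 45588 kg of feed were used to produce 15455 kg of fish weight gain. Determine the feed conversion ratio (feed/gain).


FCR = feed consumed / weight gained
FCR = 45588 kg / 15455 kg = 2.94973

2.94973


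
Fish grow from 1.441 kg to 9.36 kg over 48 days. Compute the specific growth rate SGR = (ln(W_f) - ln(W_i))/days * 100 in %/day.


ln(W_f) = ln(9.36) = 2.2364453
ln(W_i) = ln(1.441) = 0.36533732
ln(W_f) - ln(W_i) = 2.2364453 - 0.36533732 = 1.871108
SGR = 1.871108 / 48 * 100 = 3.89814 %/day

3.89814 %/day


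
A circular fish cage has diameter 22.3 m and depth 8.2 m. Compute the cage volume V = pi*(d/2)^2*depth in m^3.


r = d/2 = 22.3/2 = 11.15 m
Base area = pi*r^2 = pi*11.15^2 = 390.57065 m^2
Volume = 390.57065 * 8.2 = 3202.68 m^3

3202.68 m^3


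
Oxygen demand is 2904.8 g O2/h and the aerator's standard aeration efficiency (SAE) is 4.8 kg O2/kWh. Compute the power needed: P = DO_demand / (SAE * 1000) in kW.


SAE in g O2/kWh = 4.8 * 1000 = 4800 g/kWh
P = DO_demand / SAE_g = 2904.8 / 4800 = 0.605167 kW

0.605167 kW


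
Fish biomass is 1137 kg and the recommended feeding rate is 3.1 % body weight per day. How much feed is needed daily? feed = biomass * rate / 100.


Feeding rate fraction = 3.1% / 100 = 0.031
Daily feed = 1137 kg * 0.031 = 35.247 kg/day

35.247 kg/day


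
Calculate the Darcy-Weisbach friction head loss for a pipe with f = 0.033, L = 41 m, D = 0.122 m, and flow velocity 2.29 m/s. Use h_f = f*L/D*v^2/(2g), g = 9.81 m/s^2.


v^2 = 2.29^2 = 5.2441 m^2/s^2
L/D = 41/0.122 = 336.06557
h_f = f*(L/D)*v^2/(2g) = 0.033 * 336.06557 * 5.2441 / 19.62 = 2.96422 m

2.96422 m


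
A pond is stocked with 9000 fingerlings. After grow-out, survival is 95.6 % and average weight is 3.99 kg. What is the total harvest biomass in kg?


Survivors = 9000 * 95.6/100 = 8604 fish
Harvest biomass = survivors * W_f = 8604 * 3.99 = 34329.96 kg

34329.96 kg


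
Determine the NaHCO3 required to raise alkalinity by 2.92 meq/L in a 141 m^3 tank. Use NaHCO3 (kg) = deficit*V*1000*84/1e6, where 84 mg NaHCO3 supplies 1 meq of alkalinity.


Tank volume in L = 141 m^3 * 1000 = 141000 L
Total meq required = 2.92 meq/L * 141000 L = 411720 meq
NaHCO3 mass = 411720 meq * 84 mg/meq / 1e6 = 34.5845 kg

34.5845 kg


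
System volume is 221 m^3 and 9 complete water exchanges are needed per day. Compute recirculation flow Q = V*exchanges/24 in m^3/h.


Daily recirculation volume = 221 m^3 * 9 = 1989 m^3/day
Flow rate Q = daily volume / 24 h = 1989 / 24 = 82.875 m^3/h

82.875 m^3/h


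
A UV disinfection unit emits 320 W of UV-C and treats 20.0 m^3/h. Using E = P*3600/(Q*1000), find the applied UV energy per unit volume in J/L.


Energy delivered per hour = 320 W * 3600 s = 1152000 J/h
Volume treated per hour = 20.0 m^3/h * 1000 = 20000 L/h
dose = 1152000 / 20000 = 57.6 J/L

57.6 J/L


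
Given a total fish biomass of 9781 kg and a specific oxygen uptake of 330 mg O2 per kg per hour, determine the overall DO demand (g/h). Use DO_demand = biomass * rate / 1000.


Total O2 consumption (mg/h) = 9781 kg * 330 mg/(kg*h) = 3227730 mg/h
Convert to g/h: 3227730 / 1000 = 3227.73 g/h

3227.73 g/h


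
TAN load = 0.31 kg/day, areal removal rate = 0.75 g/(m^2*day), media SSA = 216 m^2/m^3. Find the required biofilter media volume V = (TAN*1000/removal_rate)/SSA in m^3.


A = 0.31*1000 / 0.75 = 413.33333 m^2
V = 413.33333 / 216 = 1.91358

1.91358 m^3


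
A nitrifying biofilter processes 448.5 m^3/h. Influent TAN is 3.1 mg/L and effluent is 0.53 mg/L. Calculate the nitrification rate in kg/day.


Concentration drop: TAN_in - TAN_out = 3.1 - 0.53 = 2.57 mg/L
Hourly TAN removed = Q * dTAN = 448.5 m^3/h * 2.57 mg/L = 1152.645 g/h  (m^3/h * mg/L = g/h)
Daily TAN removed = 1152.645 * 24 = 27663.48 g/day
Convert to kg/day: 27663.48 / 1000 = 27.66348 kg/day

27.66348 kg/day


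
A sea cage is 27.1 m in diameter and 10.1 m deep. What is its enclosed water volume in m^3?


r = d/2 = 27.1/2 = 13.55 m
Base area = pi*r^2 = pi*13.55^2 = 576.80427 m^2
Volume = 576.80427 * 10.1 = 5825.72 m^3

5825.72 m^3


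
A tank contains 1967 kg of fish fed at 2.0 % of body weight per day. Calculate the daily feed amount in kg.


Feeding rate fraction = 2.0% / 100 = 0.02
Daily feed = 1967 kg * 0.02 = 39.34 kg/day

39.34 kg/day


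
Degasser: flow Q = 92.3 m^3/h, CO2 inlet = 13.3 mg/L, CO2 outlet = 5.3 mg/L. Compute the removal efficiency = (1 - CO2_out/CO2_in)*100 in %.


CO2_out / CO2_in = 5.3 / 13.3 = 0.39849624
Fraction remaining = 0.39849624
efficiency = (1 - 0.39849624) * 100 = 60.1504 %

60.1504 %


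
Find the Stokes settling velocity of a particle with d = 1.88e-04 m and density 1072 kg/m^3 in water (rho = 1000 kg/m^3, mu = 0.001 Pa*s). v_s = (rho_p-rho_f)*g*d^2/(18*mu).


Density difference: rho_p - rho_f = 1072 - 1000 = 72 kg/m^3
d^2 = (1.88e-04)^2 = 3.5344e-08 m^2
Numerator = (rho_p - rho_f) * g * d^2 = 72 * 9.81 * 3.5344e-08 = 2.4964174e-05
Denominator = 18 * mu = 18 * 0.001 = 0.018
v_s = 2.4964174e-05 / 0.018 = 0.0013869 m/s
Check: Re = rho_f * v_s * d / mu = 1000 * 0.0013869 * 1.88e-04 / 0.001 = 0.261 < 1, so Stokes' law applies.

0.0013869 m/s


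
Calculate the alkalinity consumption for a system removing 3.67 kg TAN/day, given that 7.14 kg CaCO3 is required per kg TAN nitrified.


Alkalinity factor: 7.14 kg CaCO3 consumed per kg TAN nitrified
alk = 3.67 kg TAN * 7.14 = 26.2038 kg CaCO3/day

26.2038 kg CaCO3/day


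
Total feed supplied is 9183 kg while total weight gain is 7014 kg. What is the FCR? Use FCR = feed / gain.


FCR = feed consumed / weight gained
FCR = 9183 kg / 7014 kg = 1.30924

1.30924


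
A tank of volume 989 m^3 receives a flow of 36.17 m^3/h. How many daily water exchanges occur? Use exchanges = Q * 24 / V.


Daily flow volume = 36.17 m^3/h * 24 h = 868.08 m^3/day
Exchanges = daily flow / tank volume = 868.08 / 989 = 0.877735 exchanges/day

0.877735 exchanges/day


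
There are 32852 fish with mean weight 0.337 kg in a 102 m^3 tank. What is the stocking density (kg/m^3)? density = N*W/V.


Total biomass = 32852 fish * 0.337 kg = 11071.124 kg
Density = total biomass / volume = 11071.124 / 102 = 108.54 kg/m^3

108.54 kg/m^3


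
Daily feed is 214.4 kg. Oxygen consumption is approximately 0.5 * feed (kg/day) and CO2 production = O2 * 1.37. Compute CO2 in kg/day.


O2 = 214.4 * 0.5 = 107.2
CO2 = 107.2 * 1.37 = 146.864

146.864 kg/day


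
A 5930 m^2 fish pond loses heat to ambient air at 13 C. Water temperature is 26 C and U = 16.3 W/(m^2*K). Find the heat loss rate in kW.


Temperature difference dT = 26 - 13 = 13 K
Heat loss (W) = U * A * dT = 16.3 * 5930 * 13 = 1256567 W
Convert to kW: 1256567 / 1000 = 1256.567 kW

1256.567 kW


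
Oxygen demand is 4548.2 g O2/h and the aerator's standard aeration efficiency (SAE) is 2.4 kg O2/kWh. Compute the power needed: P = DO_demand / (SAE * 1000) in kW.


SAE in g O2/kWh = 2.4 * 1000 = 2400 g/kWh
P = DO_demand / SAE_g = 4548.2 / 2400 = 1.89508 kW

1.89508 kW


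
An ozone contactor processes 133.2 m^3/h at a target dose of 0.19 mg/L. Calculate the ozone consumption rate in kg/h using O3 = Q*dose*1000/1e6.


O3 demand (mg/h) = Q * dose * 1000 = 133.2 * 0.19 * 1000 = 25308 mg/h
Convert mg to kg: 25308 / 1e6 = 0.025308 kg/h

0.025308 kg/h


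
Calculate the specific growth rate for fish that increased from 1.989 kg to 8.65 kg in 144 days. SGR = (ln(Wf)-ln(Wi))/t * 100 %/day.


ln(W_f) = ln(8.65) = 2.1575593
ln(W_i) = ln(1.989) = 0.687632
ln(W_f) - ln(W_i) = 2.1575593 - 0.687632 = 1.4699273
SGR = 1.4699273 / 144 * 100 = 1.02078 %/day

1.02078 %/day


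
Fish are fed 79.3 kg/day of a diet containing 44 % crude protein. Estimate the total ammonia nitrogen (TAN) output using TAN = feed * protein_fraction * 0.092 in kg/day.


Protein in feed = 79.3 * 44/100 = 34.892 kg/day
TAN = protein * 0.092 = 34.892 * 0.092 = 3.210064 kg/day

3.210064 kg/day


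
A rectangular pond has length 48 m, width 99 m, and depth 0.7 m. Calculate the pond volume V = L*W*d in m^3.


Base area = L * W = 48 * 99 = 4752 m^2
Volume = area * depth = 4752 * 0.7 = 3326.4 m^3

3326.4 m^3


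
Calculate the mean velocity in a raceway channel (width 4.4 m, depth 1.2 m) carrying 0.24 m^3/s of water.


Cross-sectional area = W * d = 4.4 * 1.2 = 5.28 m^2
Velocity = Q / A = 0.24 / 5.28 = 0.0454545 m/s

0.0454545 m/s


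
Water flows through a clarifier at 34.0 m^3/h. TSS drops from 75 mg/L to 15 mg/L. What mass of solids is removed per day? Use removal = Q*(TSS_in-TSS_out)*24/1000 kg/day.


Concentration drop: TSS_in - TSS_out = 75 - 15 = 60 mg/L
Hourly solids removed = Q * dTSS = 34.0 m^3/h * 60 mg/L = 2040 g/h  (m^3/h * mg/L = g/h)
Daily solids removed = 2040 * 24 = 48960 g/day
Convert g to kg: 48960 / 1000 = 48.96 kg/day

48.96 kg/day


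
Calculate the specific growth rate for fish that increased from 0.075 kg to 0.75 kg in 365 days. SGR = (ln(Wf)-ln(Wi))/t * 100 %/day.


ln(W_f) = ln(0.75) = -0.28768207
ln(W_i) = ln(0.075) = -2.5902672
ln(W_f) - ln(W_i) = -0.28768207 - -2.5902672 = 2.3025851
SGR = 2.3025851 / 365 * 100 = 0.630845 %/day

0.630845 %/day


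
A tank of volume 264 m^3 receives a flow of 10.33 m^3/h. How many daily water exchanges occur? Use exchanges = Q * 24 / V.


Daily flow volume = 10.33 m^3/h * 24 h = 247.92 m^3/day
Exchanges = daily flow / tank volume = 247.92 / 264 = 0.939091 exchanges/day

0.939091 exchanges/day


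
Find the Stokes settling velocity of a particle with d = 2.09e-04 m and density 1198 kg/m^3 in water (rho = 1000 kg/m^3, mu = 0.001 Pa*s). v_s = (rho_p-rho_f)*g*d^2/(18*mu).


Density difference: rho_p - rho_f = 1198 - 1000 = 198 kg/m^3
d^2 = (2.09e-04)^2 = 4.3681e-08 m^2
Numerator = (rho_p - rho_f) * g * d^2 = 198 * 9.81 * 4.3681e-08 = 8.4845101e-05
Denominator = 18 * mu = 18 * 0.001 = 0.018
v_s = 8.4845101e-05 / 0.018 = 0.00471362 m/s
Check: Re = rho_f * v_s * d / mu = 1000 * 0.00471362 * 2.09e-04 / 0.001 = 0.985 < 1, so Stokes' law applies.

0.00471362 m/s


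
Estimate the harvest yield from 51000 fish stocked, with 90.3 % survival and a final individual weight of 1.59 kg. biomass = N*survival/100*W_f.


Survivors = 51000 * 90.3/100 = 46053 fish
Harvest biomass = survivors * W_f = 46053 * 1.59 = 73224.27 kg

73224.27 kg


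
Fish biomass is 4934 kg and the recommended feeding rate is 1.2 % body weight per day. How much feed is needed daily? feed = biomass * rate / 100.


Feeding rate fraction = 1.2% / 100 = 0.012
Daily feed = 4934 kg * 0.012 = 59.208 kg/day

59.208 kg/day


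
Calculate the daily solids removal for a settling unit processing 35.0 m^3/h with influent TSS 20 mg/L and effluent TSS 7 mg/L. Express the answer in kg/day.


Concentration drop: TSS_in - TSS_out = 20 - 7 = 13 mg/L
Hourly solids removed = Q * dTSS = 35.0 m^3/h * 13 mg/L = 455 g/h  (m^3/h * mg/L = g/h)
Daily solids removed = 455 * 24 = 10920 g/day
Convert g to kg: 10920 / 1000 = 10.92 kg/day

10.92 kg/day


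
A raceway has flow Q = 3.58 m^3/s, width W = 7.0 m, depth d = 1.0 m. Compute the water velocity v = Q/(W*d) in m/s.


Cross-sectional area = W * d = 7.0 * 1.0 = 7 m^2
Velocity = Q / A = 3.58 / 7 = 0.511429 m/s

0.511429 m/s


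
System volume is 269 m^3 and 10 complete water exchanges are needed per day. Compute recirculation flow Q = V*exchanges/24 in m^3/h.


Daily recirculation volume = 269 m^3 * 10 = 2690 m^3/day
Flow rate Q = daily volume / 24 h = 2690 / 24 = 112.083 m^3/h

112.083 m^3/h


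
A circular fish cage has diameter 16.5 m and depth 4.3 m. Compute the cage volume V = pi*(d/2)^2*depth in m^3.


r = d/2 = 16.5/2 = 8.25 m
Base area = pi*r^2 = pi*8.25^2 = 213.82465 m^2
Volume = 213.82465 * 4.3 = 919.446 m^3

919.446 m^3


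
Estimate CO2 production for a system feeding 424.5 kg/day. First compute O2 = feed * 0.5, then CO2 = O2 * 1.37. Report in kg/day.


O2 = 424.5 * 0.5 = 212.25
CO2 = 212.25 * 1.37 = 290.7825

290.7825 kg/day


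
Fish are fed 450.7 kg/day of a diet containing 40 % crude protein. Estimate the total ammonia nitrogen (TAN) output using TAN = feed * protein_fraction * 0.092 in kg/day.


Protein in feed = 450.7 * 40/100 = 180.28 kg/day
TAN = protein * 0.092 = 180.28 * 0.092 = 16.58576 kg/day

16.58576 kg/day


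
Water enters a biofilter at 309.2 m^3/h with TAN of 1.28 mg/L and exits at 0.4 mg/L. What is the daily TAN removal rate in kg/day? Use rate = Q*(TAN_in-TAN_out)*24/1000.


Concentration drop: TAN_in - TAN_out = 1.28 - 0.4 = 0.88 mg/L
Hourly TAN removed = Q * dTAN = 309.2 m^3/h * 0.88 mg/L = 272.096 g/h  (m^3/h * mg/L = g/h)
Daily TAN removed = 272.096 * 24 = 6530.304 g/day
Convert to kg/day: 6530.304 / 1000 = 6.530304 kg/day

6.530304 kg/day


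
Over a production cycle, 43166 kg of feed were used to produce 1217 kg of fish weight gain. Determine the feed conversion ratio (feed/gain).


FCR = feed consumed / weight gained
FCR = 43166 kg / 1217 kg = 35.4692

35.4692


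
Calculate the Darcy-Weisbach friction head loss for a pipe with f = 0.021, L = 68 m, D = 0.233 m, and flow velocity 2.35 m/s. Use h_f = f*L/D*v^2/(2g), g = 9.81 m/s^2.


v^2 = 2.35^2 = 5.5225 m^2/s^2
L/D = 68/0.233 = 291.84549
h_f = f*(L/D)*v^2/(2g) = 0.021 * 291.84549 * 5.5225 / 19.62 = 1.72508 m

1.72508 m


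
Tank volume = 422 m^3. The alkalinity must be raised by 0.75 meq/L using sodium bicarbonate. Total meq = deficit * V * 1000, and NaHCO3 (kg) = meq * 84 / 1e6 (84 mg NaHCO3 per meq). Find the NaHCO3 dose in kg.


Tank volume in L = 422 m^3 * 1000 = 422000 L
Total meq required = 0.75 meq/L * 422000 L = 316500 meq
NaHCO3 mass = 316500 meq * 84 mg/meq / 1e6 = 26.586 kg

26.586 kg


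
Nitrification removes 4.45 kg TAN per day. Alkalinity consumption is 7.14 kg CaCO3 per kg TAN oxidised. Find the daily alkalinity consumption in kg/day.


Alkalinity factor: 7.14 kg CaCO3 consumed per kg TAN nitrified
alk = 4.45 kg TAN * 7.14 = 31.773 kg CaCO3/day

31.773 kg CaCO3/day


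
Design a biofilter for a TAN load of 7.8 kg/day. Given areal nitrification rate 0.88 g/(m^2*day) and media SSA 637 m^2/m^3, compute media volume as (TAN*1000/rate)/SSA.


A = 7.8*1000 / 0.88 = 8863.6364 m^2
V = 8863.6364 / 637 = 13.9147

13.9147 m^3


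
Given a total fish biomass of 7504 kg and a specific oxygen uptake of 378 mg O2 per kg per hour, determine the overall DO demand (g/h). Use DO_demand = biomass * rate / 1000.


Total O2 consumption (mg/h) = 7504 kg * 378 mg/(kg*h) = 2836512 mg/h
Convert to g/h: 2836512 / 1000 = 2836.512 g/h

2836.512 g/h


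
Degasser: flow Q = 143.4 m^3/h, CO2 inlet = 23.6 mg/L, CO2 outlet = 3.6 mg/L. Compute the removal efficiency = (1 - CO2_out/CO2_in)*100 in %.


CO2_out / CO2_in = 3.6 / 23.6 = 0.15254237
Fraction remaining = 0.15254237
efficiency = (1 - 0.15254237) * 100 = 84.7458 %

84.7458 %


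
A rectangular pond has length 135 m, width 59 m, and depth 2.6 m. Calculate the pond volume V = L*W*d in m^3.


Base area = L * W = 135 * 59 = 7965 m^2
Volume = area * depth = 7965 * 2.6 = 20709 m^3

20709 m^3


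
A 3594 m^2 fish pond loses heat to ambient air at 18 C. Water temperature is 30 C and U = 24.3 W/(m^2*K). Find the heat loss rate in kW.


Temperature difference dT = 30 - 18 = 12 K
Heat loss (W) = U * A * dT = 24.3 * 3594 * 12 = 1048010.4 W
Convert to kW: 1048010.4 / 1000 = 1048.0104 kW

1048.0104 kW


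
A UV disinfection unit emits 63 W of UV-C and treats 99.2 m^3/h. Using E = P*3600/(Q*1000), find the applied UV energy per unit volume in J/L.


Energy delivered per hour = 63 W * 3600 s = 226800 J/h
Volume treated per hour = 99.2 m^3/h * 1000 = 99200 L/h
dose = 226800 / 99200 = 2.28629 J/L

2.28629 J/L


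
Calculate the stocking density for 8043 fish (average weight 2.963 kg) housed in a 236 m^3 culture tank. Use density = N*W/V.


Total biomass = 8043 fish * 2.963 kg = 23831.409 kg
Density = total biomass / volume = 23831.409 / 236 = 100.981 kg/m^3

100.981 kg/m^3


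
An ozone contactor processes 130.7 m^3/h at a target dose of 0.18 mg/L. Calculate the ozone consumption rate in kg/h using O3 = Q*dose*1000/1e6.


O3 demand (mg/h) = Q * dose * 1000 = 130.7 * 0.18 * 1000 = 23526 mg/h
Convert mg to kg: 23526 / 1e6 = 0.023526 kg/h

0.023526 kg/h


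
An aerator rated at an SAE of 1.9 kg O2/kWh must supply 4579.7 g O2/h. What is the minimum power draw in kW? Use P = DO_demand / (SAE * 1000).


SAE in g O2/kWh = 1.9 * 1000 = 1900 g/kWh
P = DO_demand / SAE_g = 4579.7 / 1900 = 2.41037 kW

2.41037 kW


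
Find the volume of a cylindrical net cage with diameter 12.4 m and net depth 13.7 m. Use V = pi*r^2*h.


r = d/2 = 12.4/2 = 6.2 m
Base area = pi*r^2 = pi*6.2^2 = 120.76282 m^2
Volume = 120.76282 * 13.7 = 1654.45 m^3

1654.45 m^3


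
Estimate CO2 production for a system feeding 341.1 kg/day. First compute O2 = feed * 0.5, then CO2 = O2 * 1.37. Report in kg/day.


O2 = 341.1 * 0.5 = 170.55
CO2 = 170.55 * 1.37 = 233.6535

233.6535 kg/day


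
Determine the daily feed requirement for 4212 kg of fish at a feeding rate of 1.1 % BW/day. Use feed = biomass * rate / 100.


Feeding rate fraction = 1.1% / 100 = 0.011
Daily feed = 4212 kg * 0.011 = 46.332 kg/day

46.332 kg/day


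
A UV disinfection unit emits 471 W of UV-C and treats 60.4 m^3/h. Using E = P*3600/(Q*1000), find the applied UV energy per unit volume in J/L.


Energy delivered per hour = 471 W * 3600 s = 1695600 J/h
Volume treated per hour = 60.4 m^3/h * 1000 = 60400 L/h
dose = 1695600 / 60400 = 28.0728 J/L

28.0728 J/L


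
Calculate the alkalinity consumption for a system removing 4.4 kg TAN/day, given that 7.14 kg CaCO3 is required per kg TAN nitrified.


Alkalinity factor: 7.14 kg CaCO3 consumed per kg TAN nitrified
alk = 4.4 kg TAN * 7.14 = 31.416 kg CaCO3/day

31.416 kg CaCO3/day


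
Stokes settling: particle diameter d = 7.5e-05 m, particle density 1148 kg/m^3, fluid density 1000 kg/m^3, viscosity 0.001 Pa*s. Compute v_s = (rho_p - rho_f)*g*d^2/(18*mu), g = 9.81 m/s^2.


Density difference: rho_p - rho_f = 1148 - 1000 = 148 kg/m^3
d^2 = (7.5e-05)^2 = 5.625e-09 m^2
Numerator = (rho_p - rho_f) * g * d^2 = 148 * 9.81 * 5.625e-09 = 8.166825e-06
Denominator = 18 * mu = 18 * 0.001 = 0.018
v_s = 8.166825e-06 / 0.018 = 4.53712e-04 m/s
Check: Re = rho_f * v_s * d / mu = 1000 * 4.53712e-04 * 7.5e-05 / 0.001 = 0.034 < 1, so Stokes' law applies.

4.53712e-04 m/s


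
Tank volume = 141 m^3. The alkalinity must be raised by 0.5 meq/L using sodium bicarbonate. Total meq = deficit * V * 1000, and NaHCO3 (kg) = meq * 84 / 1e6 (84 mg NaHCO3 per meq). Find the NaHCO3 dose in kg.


Tank volume in L = 141 m^3 * 1000 = 141000 L
Total meq required = 0.5 meq/L * 141000 L = 70500 meq
NaHCO3 mass = 70500 meq * 84 mg/meq / 1e6 = 5.922 kg

5.922 kg


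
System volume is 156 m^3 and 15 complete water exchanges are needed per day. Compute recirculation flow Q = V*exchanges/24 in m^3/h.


Daily recirculation volume = 156 m^3 * 15 = 2340 m^3/day
Flow rate Q = daily volume / 24 h = 2340 / 24 = 97.5 m^3/h

97.5 m^3/h


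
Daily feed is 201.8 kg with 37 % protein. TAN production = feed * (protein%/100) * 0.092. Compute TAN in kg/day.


Protein in feed = 201.8 * 37/100 = 74.666 kg/day
TAN = protein * 0.092 = 74.666 * 0.092 = 6.869272 kg/day

6.869272 kg/day


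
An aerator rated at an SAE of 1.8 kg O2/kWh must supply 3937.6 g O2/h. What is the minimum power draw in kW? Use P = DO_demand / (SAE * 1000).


SAE in g O2/kWh = 1.8 * 1000 = 1800 g/kWh
P = DO_demand / SAE_g = 3937.6 / 1800 = 2.18756 kW

2.18756 kW


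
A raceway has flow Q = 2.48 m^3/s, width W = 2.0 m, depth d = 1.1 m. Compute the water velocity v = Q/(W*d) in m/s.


Cross-sectional area = W * d = 2.0 * 1.1 = 2.2 m^2
Velocity = Q / A = 2.48 / 2.2 = 1.12727 m/s

1.12727 m/s


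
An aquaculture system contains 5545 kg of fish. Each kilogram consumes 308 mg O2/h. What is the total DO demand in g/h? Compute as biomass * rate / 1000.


Total O2 consumption (mg/h) = 5545 kg * 308 mg/(kg*h) = 1707860 mg/h
Convert to g/h: 1707860 / 1000 = 1707.86 g/h

1707.86 g/h


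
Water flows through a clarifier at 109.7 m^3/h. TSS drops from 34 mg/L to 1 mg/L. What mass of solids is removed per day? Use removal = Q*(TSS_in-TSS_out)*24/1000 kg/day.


Concentration drop: TSS_in - TSS_out = 34 - 1 = 33 mg/L
Hourly solids removed = Q * dTSS = 109.7 m^3/h * 33 mg/L = 3620.1 g/h  (m^3/h * mg/L = g/h)
Daily solids removed = 3620.1 * 24 = 86882.4 g/day
Convert g to kg: 86882.4 / 1000 = 86.8824 kg/day

86.8824 kg/day


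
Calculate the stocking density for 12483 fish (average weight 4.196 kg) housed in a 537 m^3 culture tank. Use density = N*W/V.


Total biomass = 12483 fish * 4.196 kg = 52378.668 kg
Density = total biomass / volume = 52378.668 / 537 = 97.5394 kg/m^3

97.5394 kg/m^3


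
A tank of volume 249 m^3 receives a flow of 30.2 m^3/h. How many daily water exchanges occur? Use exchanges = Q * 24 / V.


Daily flow volume = 30.2 m^3/h * 24 h = 724.8 m^3/day
Exchanges = daily flow / tank volume = 724.8 / 249 = 2.91084 exchanges/day

2.91084 exchanges/day


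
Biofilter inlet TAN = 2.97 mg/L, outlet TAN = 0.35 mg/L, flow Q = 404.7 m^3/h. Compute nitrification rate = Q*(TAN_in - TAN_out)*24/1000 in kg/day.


Concentration drop: TAN_in - TAN_out = 2.97 - 0.35 = 2.62 mg/L
Hourly TAN removed = Q * dTAN = 404.7 m^3/h * 2.62 mg/L = 1060.314 g/h  (m^3/h * mg/L = g/h)
Daily TAN removed = 1060.314 * 24 = 25447.536 g/day
Convert to kg/day: 25447.536 / 1000 = 25.447536 kg/day

25.447536 kg/day


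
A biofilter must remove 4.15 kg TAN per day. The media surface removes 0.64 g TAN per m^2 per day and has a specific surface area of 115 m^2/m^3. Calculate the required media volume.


A = 4.15*1000 / 0.64 = 6484.375 m^2
V = 6484.375 / 115 = 56.3859

56.3859 m^3


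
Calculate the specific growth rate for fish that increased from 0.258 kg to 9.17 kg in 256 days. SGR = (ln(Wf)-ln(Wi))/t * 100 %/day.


ln(W_f) = ln(9.17) = 2.2159373
ln(W_i) = ln(0.258) = -1.3547957
ln(W_f) - ln(W_i) = 2.2159373 - -1.3547957 = 3.570733
SGR = 3.570733 / 256 * 100 = 1.39482 %/day

1.39482 %/day


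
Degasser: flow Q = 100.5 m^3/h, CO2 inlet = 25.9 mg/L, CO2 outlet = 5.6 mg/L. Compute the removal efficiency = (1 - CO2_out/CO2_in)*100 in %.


CO2_out / CO2_in = 5.6 / 25.9 = 0.21621622
Fraction remaining = 0.21621622
efficiency = (1 - 0.21621622) * 100 = 78.3784 %

78.3784 %


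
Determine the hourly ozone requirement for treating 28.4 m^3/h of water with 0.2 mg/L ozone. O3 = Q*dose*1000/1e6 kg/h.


O3 demand (mg/h) = Q * dose * 1000 = 28.4 * 0.2 * 1000 = 5680 mg/h
Convert mg to kg: 5680 / 1e6 = 0.00568 kg/h

0.00568 kg/h


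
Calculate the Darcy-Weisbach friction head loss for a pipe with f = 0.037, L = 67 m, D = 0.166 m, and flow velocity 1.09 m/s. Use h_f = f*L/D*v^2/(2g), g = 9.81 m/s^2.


v^2 = 1.09^2 = 1.1881 m^2/s^2
L/D = 67/0.166 = 403.61446
h_f = f*(L/D)*v^2/(2g) = 0.037 * 403.61446 * 1.1881 / 19.62 = 0.904321 m

0.904321 m


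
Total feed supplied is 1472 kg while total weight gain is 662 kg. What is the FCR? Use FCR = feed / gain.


FCR = feed consumed / weight gained
FCR = 1472 kg / 662 kg = 2.22356

2.22356


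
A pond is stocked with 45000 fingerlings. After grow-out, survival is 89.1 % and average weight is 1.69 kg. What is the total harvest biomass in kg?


Survivors = 45000 * 89.1/100 = 40095 fish
Harvest biomass = survivors * W_f = 40095 * 1.69 = 67760.55 kg

67760.55 kg


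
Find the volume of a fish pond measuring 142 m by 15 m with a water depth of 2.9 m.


Base area = L * W = 142 * 15 = 2130 m^2
Volume = area * depth = 2130 * 2.9 = 6177 m^3

6177 m^3


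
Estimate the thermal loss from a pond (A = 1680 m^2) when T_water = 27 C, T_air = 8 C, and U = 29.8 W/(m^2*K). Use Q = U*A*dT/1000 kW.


Temperature difference dT = 27 - 8 = 19 K
Heat loss (W) = U * A * dT = 29.8 * 1680 * 19 = 951216 W
Convert to kW: 951216 / 1000 = 951.216 kW

951.216 kW


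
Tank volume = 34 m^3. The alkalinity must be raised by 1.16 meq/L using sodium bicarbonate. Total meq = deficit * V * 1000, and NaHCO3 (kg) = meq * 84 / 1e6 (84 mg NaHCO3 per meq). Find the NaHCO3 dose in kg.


Tank volume in L = 34 m^3 * 1000 = 34000 L
Total meq required = 1.16 meq/L * 34000 L = 39440 meq
NaHCO3 mass = 39440 meq * 84 mg/meq / 1e6 = 3.31296 kg

3.31296 kg


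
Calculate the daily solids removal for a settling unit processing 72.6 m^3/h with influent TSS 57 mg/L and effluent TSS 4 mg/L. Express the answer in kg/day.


Concentration drop: TSS_in - TSS_out = 57 - 4 = 53 mg/L
Hourly solids removed = Q * dTSS = 72.6 m^3/h * 53 mg/L = 3847.8 g/h  (m^3/h * mg/L = g/h)
Daily solids removed = 3847.8 * 24 = 92347.2 g/day
Convert g to kg: 92347.2 / 1000 = 92.3472 kg/day

92.3472 kg/day


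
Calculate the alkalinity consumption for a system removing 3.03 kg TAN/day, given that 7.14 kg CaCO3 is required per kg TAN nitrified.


Alkalinity factor: 7.14 kg CaCO3 consumed per kg TAN nitrified
alk = 3.03 kg TAN * 7.14 = 21.6342 kg CaCO3/day

21.6342 kg CaCO3/day


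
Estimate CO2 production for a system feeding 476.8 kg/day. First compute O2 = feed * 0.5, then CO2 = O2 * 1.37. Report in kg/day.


O2 = 476.8 * 0.5 = 238.4
CO2 = 238.4 * 1.37 = 326.608

326.608 kg/day


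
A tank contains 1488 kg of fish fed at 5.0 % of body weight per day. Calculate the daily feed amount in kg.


Feeding rate fraction = 5.0% / 100 = 0.05
Daily feed = 1488 kg * 0.05 = 74.4 kg/day

74.4 kg/day


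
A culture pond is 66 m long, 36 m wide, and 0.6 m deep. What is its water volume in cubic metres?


Base area = L * W = 66 * 36 = 2376 m^2
Volume = area * depth = 2376 * 0.6 = 1425.6 m^3

1425.6 m^3


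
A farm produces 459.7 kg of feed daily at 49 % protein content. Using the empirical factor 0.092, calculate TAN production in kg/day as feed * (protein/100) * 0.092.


Protein in feed = 459.7 * 49/100 = 225.253 kg/day
TAN = protein * 0.092 = 225.253 * 0.092 = 20.723276 kg/day

20.723276 kg/day


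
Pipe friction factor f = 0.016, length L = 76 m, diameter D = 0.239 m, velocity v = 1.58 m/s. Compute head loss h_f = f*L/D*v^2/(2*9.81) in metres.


v^2 = 1.58^2 = 2.4964 m^2/s^2
L/D = 76/0.239 = 317.99163
h_f = f*(L/D)*v^2/(2g) = 0.016 * 317.99163 * 2.4964 / 19.62 = 0.647367 m

0.647367 m


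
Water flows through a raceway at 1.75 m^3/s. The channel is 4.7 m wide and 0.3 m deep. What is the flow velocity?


Cross-sectional area = W * d = 4.7 * 0.3 = 1.41 m^2
Velocity = Q / A = 1.75 / 1.41 = 1.24113 m/s

1.24113 m/s
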